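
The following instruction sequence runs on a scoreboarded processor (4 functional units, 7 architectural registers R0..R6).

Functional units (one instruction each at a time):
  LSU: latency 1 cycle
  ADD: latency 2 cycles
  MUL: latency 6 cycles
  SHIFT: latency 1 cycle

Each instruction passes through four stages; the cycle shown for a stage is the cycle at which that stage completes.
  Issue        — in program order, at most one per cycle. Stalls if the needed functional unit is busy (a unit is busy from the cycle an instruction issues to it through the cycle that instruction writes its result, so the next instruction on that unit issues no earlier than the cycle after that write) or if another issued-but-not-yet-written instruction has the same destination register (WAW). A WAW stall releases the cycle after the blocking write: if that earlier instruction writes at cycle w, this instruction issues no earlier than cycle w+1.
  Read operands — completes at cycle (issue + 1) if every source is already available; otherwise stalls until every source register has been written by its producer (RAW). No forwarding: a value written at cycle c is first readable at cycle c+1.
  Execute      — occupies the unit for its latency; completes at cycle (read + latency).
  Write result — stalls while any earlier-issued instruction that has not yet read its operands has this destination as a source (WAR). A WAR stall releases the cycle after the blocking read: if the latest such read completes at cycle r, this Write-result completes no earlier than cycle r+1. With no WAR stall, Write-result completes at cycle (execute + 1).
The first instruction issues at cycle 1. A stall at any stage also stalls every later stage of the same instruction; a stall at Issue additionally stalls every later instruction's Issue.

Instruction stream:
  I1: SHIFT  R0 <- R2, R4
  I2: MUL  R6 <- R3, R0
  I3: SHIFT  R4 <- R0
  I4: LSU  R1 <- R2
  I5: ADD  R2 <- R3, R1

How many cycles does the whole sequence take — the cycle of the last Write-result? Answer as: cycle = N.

c1: I1 issues→SHIFT
c2: I1 reads · I2 issues→MUL
c3: I1 exec-done
c4: I1 writes R0
c5: I2 reads · I3 issues→SHIFT
c6: I3 reads · I4 issues→LSU
c7: I3 exec-done · I4 reads · I5 issues→ADD
c8: I3 writes R4 · I4 exec-done
c9: I4 writes R1
c10: I5 reads
c11: I2 exec-done
c12: I2 writes R6 · I5 exec-done
c13: I5 writes R2

cycle = 13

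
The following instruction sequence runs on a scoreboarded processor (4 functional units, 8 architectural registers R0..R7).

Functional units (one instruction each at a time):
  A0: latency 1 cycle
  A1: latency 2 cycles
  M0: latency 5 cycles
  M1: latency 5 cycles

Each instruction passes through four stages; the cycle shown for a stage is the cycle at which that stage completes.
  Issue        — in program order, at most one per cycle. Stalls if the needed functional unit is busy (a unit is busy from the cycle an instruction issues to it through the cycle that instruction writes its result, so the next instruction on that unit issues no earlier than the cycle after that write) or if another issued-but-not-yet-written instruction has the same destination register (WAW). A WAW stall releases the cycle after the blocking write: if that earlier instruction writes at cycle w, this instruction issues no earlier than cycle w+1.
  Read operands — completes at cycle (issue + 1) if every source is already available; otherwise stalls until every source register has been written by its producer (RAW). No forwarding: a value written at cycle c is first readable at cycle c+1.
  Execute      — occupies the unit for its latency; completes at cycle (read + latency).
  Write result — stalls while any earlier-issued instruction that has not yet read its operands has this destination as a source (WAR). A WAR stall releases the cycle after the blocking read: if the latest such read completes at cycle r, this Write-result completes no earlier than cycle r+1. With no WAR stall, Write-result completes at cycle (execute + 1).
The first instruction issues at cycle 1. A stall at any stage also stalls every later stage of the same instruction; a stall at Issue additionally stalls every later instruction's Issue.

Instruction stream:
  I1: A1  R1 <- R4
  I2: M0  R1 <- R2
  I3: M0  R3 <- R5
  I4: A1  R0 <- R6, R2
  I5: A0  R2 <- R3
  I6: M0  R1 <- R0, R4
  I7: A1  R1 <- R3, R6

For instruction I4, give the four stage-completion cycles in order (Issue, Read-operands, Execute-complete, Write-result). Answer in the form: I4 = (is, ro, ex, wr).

I4 = (15, 16, 18, 19)

1) issue 1, read 2, done 4, write 5
2) issue 6, read 7, done 12, write 13  <WAW R1: wait I1 write@5>
3) issue 14, read 15, done 20, write 21  <struct: M0 busy until I2 writes@13>
4) issue 15, read 16, done 18, write 19
5) issue 16, read 22, done 23, write 24  <RAW R3: wait I3 write@21>
6) issue 22, read 23, done 28, write 29  <struct: M0 busy until I3 writes@21>
7) issue 30, read 31, done 33, write 34  <WAW R1: wait I6 write@29>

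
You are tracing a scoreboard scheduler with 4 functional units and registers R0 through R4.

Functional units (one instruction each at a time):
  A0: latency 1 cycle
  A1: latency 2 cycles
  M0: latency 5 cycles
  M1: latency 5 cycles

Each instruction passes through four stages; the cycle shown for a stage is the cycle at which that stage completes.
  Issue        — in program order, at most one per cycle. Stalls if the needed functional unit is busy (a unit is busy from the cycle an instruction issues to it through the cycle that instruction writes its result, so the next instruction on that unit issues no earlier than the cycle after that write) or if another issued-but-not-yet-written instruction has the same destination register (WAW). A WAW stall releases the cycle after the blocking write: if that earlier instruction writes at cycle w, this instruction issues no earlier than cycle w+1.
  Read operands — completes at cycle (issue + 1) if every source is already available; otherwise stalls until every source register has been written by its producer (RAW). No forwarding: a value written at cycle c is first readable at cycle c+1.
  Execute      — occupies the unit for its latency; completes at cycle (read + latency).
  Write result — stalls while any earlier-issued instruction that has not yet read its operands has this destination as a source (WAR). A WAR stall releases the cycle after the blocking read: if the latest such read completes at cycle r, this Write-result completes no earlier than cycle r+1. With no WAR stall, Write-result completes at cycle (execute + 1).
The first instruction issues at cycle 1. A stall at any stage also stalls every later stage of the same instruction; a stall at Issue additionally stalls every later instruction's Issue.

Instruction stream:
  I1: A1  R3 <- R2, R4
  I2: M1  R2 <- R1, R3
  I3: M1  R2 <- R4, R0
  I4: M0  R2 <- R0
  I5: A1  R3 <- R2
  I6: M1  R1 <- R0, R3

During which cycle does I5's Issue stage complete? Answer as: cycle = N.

c1: I1→A1
c2: I1 RO; I2→M1
c4: I1 EX
c5: I1 WR R3
c6: I2 RO
c11: I2 EX
c12: I2 WR R2
c13: I3→M1
c14: I3 RO
c19: I3 EX
c20: I3 WR R2
c21: I4→M0
c22: I4 RO; I5→A1
c23: I6→M1
c27: I4 EX
c28: I4 WR R2
c29: I5 RO
c31: I5 EX
c32: I5 WR R3
c33: I6 RO
c38: I6 EX
c39: I6 WR R1

cycle = 22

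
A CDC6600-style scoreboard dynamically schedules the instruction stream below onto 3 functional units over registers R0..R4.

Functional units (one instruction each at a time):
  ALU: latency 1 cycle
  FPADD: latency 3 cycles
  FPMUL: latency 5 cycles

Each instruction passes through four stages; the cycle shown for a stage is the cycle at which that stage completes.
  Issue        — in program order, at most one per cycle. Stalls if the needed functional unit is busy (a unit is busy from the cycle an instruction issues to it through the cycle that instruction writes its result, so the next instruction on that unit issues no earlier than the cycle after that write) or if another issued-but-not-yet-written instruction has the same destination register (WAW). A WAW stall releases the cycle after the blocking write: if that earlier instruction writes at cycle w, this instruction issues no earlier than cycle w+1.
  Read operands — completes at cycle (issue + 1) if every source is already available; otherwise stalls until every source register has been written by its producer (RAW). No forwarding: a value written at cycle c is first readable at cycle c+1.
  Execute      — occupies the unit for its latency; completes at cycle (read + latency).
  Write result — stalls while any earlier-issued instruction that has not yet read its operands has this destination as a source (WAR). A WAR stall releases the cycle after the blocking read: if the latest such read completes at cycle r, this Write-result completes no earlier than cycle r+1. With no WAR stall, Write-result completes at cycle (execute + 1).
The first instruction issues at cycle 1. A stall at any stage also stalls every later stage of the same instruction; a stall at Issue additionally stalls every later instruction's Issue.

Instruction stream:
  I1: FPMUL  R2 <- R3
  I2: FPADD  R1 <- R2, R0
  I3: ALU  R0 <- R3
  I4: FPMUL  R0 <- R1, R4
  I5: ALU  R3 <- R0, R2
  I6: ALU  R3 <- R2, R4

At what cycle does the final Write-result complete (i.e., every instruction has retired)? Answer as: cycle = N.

cycle = 27

I1: IS=1 RO=2 EX=7 WR=8
I2: IS=2 RO=9 EX=12 WR=13  [RAW R2: wait I1 write@8]
I3: IS=3 RO=4 EX=5 WR=10  [WAR R0: wait I2 read@9]
I4: IS=11 RO=14 EX=19 WR=20  [WAW R0: wait I3 write@10; RAW R1: wait I2 write@13]
I5: IS=12 RO=21 EX=22 WR=23  [RAW R0: wait I4 write@20]
I6: IS=24 RO=25 EX=26 WR=27  [struct: ALU busy until I5 writes@23]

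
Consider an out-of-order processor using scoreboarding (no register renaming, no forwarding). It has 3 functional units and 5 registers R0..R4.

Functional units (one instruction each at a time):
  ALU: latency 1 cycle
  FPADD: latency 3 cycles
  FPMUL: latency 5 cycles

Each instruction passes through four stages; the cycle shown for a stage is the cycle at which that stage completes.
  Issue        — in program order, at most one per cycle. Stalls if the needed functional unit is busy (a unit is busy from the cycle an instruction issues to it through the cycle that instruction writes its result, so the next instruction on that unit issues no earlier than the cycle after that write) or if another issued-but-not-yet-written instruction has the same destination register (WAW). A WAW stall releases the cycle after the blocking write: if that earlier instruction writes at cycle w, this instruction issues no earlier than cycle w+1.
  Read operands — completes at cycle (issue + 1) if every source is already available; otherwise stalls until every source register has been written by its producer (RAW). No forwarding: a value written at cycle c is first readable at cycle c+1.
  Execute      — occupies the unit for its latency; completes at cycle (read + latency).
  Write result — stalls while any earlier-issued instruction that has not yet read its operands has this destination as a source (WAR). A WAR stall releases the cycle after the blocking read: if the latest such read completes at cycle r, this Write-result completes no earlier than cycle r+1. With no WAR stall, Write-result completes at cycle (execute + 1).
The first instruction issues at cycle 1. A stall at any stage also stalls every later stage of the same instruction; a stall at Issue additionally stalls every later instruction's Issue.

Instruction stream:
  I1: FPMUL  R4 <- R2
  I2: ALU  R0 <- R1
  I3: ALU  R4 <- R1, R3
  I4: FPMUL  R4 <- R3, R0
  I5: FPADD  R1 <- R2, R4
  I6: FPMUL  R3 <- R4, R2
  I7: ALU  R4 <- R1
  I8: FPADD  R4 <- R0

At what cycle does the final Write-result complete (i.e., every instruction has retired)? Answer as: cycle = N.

I1  is:1  ro:2  ex:7  wr:8
I2  is:2  ro:3  ex:4  wr:5
I3  is:9  ro:10  ex:11  wr:12  — WAW R4: wait I1 write@8
I4  is:13  ro:14  ex:19  wr:20  — WAW R4: wait I3 write@12
I5  is:14  ro:21  ex:24  wr:25  — RAW R4: wait I4 write@20
I6  is:21  ro:22  ex:27  wr:28  — struct: FPMUL busy until I4 writes@20
I7  is:22  ro:26  ex:27  wr:28  — RAW R1: wait I5 write@25
I8  is:29  ro:30  ex:33  wr:34  — WAW R4: wait I7 write@28

cycle = 34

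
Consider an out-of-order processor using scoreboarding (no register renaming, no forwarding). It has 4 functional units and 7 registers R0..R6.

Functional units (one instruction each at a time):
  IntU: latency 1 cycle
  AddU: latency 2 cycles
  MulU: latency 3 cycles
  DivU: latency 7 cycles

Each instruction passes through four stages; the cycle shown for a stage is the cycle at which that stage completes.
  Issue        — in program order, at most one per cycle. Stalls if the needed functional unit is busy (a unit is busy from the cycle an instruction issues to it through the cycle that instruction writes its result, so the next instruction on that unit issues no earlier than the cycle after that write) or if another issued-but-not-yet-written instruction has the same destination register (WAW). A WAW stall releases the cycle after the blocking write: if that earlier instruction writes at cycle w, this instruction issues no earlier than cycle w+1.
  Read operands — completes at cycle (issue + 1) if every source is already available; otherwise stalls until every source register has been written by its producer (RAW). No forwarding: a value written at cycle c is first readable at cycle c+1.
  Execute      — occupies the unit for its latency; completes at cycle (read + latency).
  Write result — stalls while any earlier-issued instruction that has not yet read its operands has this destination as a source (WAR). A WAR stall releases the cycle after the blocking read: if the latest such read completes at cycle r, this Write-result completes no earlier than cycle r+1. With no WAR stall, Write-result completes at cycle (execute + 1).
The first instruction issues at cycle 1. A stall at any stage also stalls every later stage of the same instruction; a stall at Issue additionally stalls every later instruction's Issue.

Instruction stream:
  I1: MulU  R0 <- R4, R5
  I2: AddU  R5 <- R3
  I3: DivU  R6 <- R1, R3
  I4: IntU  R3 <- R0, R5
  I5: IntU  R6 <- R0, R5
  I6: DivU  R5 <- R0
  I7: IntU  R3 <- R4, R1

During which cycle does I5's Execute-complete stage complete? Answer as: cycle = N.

cycle = 15

I1  is:1  ro:2  ex:5  wr:6
I2  is:2  ro:3  ex:5  wr:6
I3  is:3  ro:4  ex:11  wr:12
I4  is:4  ro:7  ex:8  wr:9  — RAW R0: wait I1 write@6, RAW R5: wait I2 write@6
I5  is:13  ro:14  ex:15  wr:16  — WAW R6: wait I3 write@12
I6  is:14  ro:15  ex:22  wr:23
I7  is:17  ro:18  ex:19  wr:20  — struct: IntU busy until I5 writes@16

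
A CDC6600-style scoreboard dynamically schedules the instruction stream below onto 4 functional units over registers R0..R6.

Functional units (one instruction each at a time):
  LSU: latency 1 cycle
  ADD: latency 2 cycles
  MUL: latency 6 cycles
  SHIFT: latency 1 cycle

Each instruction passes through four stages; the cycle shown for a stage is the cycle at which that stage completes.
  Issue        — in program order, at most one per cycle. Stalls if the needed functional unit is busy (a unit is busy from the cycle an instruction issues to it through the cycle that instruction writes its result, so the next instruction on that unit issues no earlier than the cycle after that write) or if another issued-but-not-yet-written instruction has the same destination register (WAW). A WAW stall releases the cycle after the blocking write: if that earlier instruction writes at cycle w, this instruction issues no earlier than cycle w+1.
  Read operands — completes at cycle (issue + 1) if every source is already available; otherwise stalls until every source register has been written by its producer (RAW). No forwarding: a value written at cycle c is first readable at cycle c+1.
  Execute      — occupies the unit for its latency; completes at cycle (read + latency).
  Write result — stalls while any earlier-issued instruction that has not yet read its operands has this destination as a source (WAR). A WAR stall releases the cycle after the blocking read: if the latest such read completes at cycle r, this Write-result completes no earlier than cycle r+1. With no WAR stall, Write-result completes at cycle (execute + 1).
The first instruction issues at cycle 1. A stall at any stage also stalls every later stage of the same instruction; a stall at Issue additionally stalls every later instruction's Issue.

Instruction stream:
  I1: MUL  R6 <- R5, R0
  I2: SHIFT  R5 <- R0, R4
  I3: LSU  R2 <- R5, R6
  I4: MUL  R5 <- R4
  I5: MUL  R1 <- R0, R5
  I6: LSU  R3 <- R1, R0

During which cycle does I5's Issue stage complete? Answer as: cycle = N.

  I1 | 1 | 2 | 8 | 9
  I2 | 2 | 3 | 4 | 5
  I3 | 3 | 10 | 11 | 12   RAW R6: wait I1 write@9
  I4 | 10 | 11 | 17 | 18   struct: MUL busy until I1 writes@9
  I5 | 19 | 20 | 26 | 27   struct: MUL busy until I4 writes@18
  I6 | 20 | 28 | 29 | 30   RAW R1: wait I5 write@27

cycle = 19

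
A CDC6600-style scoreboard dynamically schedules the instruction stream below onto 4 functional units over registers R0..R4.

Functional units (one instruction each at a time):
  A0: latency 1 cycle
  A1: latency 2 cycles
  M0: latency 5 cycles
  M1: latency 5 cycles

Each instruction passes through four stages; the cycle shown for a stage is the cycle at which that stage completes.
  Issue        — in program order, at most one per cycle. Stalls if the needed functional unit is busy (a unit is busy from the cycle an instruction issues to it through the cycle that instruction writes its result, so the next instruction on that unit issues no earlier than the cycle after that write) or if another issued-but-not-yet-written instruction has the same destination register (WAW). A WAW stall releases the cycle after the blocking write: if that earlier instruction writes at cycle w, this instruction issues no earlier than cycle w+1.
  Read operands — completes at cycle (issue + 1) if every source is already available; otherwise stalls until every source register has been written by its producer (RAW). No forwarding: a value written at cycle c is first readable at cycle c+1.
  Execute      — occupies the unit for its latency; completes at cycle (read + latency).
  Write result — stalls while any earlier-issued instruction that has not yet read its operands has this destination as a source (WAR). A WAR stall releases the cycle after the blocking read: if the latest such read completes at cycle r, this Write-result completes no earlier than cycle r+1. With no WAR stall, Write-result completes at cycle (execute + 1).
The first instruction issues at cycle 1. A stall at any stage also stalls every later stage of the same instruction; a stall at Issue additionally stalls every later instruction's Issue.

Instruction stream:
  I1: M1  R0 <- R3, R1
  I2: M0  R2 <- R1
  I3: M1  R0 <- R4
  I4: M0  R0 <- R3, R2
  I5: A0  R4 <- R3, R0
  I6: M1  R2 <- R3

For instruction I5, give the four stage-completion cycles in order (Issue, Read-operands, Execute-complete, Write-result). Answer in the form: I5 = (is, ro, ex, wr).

I1  is:1  ro:2  ex:7  wr:8
I2  is:2  ro:3  ex:8  wr:9
I3  is:9  ro:10  ex:15  wr:16  — struct: M1 busy until I1 writes@8
I4  is:17  ro:18  ex:23  wr:24  — WAW R0: wait I3 write@16
I5  is:18  ro:25  ex:26  wr:27  — RAW R0: wait I4 write@24
I6  is:19  ro:20  ex:25  wr:26

I5 = (18, 25, 26, 27)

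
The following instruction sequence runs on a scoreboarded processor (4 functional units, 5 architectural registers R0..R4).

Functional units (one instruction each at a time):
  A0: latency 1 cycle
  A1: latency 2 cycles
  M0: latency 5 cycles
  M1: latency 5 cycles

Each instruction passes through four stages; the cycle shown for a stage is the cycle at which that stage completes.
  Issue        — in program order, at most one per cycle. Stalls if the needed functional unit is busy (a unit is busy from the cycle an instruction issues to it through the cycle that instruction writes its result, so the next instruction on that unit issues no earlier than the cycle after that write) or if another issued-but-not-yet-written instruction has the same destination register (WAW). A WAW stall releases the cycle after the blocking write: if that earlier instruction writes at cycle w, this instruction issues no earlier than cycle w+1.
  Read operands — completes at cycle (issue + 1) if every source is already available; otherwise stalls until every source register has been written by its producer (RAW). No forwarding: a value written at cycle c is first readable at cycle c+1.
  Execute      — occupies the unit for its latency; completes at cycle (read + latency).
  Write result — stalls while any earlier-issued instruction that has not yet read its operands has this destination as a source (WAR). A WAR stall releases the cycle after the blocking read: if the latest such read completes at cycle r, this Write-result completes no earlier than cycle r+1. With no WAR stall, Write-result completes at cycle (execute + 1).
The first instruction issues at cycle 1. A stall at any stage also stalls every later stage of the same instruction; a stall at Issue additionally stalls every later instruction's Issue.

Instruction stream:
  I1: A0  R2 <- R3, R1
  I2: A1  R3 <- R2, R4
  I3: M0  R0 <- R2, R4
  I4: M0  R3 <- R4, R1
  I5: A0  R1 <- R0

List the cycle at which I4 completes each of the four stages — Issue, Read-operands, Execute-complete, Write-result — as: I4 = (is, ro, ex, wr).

t=1  I1 dispatched to A0
t=2  I1 operands ready; I2 dispatched to A1
t=3  I1 complete; I3 dispatched to M0
t=4  R2←I1
t=5  I2 operands ready; I3 operands ready
t=7  I2 complete
t=8  R3←I2
t=10  I3 complete
t=11  R0←I3
t=12  I4 dispatched to M0
t=13  I4 operands ready; I5 dispatched to A0
t=14  I5 operands ready
t=15  I5 complete
t=16  R1←I5
t=18  I4 complete
t=19  R3←I4

I4 = (12, 13, 18, 19)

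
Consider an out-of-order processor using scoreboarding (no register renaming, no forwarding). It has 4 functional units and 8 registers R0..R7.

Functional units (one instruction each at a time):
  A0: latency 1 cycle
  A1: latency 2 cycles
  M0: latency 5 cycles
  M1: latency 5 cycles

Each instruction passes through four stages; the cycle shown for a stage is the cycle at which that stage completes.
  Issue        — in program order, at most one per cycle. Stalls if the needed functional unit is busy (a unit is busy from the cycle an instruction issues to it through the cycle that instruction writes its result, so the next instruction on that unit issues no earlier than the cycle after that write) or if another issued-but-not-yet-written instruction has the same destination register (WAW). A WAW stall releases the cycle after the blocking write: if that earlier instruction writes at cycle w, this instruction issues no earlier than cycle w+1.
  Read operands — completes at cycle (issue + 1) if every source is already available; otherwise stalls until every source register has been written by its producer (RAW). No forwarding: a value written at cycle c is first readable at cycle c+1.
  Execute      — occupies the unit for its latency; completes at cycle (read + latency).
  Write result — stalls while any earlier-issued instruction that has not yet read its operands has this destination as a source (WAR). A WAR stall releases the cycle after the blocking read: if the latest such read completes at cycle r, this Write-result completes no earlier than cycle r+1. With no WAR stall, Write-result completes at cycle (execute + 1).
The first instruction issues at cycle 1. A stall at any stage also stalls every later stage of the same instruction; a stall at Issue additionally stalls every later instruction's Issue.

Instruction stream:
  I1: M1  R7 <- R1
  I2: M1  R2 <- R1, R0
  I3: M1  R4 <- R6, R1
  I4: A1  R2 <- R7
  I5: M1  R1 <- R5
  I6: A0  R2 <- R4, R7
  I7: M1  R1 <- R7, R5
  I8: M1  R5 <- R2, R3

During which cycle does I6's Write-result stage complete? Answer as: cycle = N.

t=1  I1 issues→M1
t=2  I1 reads
t=7  I1 exec-done
t=8  I1 writes R7
t=9  I2 issues→M1
t=10  I2 reads
t=15  I2 exec-done
t=16  I2 writes R2
t=17  I3 issues→M1
t=18  I3 reads, I4 issues→A1
t=19  I4 reads
t=21  I4 exec-done
t=22  I4 writes R2
t=23  I3 exec-done
t=24  I3 writes R4
t=25  I5 issues→M1
t=26  I5 reads, I6 issues→A0
t=27  I6 reads
t=28  I6 exec-done
t=29  I6 writes R2
t=31  I5 exec-done
t=32  I5 writes R1
t=33  I7 issues→M1
t=34  I7 reads
t=39  I7 exec-done
t=40  I7 writes R1
t=41  I8 issues→M1
t=42  I8 reads
t=47  I8 exec-done
t=48  I8 writes R5

cycle = 29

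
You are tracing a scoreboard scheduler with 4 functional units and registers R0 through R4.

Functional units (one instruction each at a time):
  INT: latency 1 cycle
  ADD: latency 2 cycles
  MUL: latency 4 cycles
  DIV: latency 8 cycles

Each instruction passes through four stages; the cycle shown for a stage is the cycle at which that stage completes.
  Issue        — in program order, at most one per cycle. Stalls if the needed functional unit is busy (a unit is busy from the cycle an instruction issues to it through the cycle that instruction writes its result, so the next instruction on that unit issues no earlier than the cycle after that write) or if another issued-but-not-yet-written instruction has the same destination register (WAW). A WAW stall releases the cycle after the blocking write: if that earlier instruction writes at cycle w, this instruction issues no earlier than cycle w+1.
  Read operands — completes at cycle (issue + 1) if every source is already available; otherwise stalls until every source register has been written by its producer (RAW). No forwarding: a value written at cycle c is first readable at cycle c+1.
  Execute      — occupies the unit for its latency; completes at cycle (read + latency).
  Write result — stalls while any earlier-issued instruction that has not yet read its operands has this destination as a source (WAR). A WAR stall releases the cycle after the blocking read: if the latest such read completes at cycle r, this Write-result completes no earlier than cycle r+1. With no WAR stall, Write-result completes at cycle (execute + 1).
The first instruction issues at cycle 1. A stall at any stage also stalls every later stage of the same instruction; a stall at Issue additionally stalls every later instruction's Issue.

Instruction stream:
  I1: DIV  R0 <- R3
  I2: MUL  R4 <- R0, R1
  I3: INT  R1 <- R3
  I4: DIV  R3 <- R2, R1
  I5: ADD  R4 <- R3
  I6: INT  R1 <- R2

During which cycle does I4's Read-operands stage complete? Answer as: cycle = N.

c1: I1→DIV
c2: I1 RO | I2→MUL
c3: I3→INT
c4: I3 RO
c5: I3 EX
c10: I1 EX
c11: I1 WR R0
c12: I2 RO | I4→DIV
c13: I3 WR R1
c14: I4 RO
c16: I2 EX
c17: I2 WR R4
c18: I5→ADD
c19: I6→INT
c20: I6 RO
c21: I6 EX
c22: I4 EX | I6 WR R1
c23: I4 WR R3
c24: I5 RO
c26: I5 EX
c27: I5 WR R4

cycle = 14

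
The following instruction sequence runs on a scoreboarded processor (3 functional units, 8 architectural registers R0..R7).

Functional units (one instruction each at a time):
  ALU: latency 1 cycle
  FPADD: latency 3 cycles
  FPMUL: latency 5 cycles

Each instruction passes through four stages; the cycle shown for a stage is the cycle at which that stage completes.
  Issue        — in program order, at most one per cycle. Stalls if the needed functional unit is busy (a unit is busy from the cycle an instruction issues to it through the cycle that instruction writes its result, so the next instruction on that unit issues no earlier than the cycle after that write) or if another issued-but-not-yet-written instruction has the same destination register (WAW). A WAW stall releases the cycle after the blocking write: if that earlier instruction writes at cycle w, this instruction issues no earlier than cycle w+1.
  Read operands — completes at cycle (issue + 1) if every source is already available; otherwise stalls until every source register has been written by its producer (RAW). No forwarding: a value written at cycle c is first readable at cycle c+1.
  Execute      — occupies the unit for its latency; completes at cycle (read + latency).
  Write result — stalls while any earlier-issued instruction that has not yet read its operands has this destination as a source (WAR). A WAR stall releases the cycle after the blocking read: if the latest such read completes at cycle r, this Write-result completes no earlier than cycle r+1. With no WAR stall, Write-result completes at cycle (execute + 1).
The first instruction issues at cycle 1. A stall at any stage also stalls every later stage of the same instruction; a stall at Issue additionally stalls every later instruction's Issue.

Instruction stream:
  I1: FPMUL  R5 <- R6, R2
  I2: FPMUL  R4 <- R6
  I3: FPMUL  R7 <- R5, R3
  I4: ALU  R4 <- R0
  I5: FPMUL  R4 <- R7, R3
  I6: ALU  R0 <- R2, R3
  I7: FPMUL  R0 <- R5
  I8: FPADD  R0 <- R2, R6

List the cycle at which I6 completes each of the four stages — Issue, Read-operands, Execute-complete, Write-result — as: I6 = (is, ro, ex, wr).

[I1] 1/2/7/8
[I2] 9/10/15/16  (struct: FPMUL busy until I1 writes@8)
[I3] 17/18/23/24  (struct: FPMUL busy until I2 writes@16)
[I4] 18/19/20/21
[I5] 25/26/31/32  (struct: FPMUL busy until I3 writes@24)
[I6] 26/27/28/29
[I7] 33/34/39/40  (struct: FPMUL busy until I5 writes@32)
[I8] 41/42/45/46  (WAW R0: wait I7 write@40)

I6 = (26, 27, 28, 29)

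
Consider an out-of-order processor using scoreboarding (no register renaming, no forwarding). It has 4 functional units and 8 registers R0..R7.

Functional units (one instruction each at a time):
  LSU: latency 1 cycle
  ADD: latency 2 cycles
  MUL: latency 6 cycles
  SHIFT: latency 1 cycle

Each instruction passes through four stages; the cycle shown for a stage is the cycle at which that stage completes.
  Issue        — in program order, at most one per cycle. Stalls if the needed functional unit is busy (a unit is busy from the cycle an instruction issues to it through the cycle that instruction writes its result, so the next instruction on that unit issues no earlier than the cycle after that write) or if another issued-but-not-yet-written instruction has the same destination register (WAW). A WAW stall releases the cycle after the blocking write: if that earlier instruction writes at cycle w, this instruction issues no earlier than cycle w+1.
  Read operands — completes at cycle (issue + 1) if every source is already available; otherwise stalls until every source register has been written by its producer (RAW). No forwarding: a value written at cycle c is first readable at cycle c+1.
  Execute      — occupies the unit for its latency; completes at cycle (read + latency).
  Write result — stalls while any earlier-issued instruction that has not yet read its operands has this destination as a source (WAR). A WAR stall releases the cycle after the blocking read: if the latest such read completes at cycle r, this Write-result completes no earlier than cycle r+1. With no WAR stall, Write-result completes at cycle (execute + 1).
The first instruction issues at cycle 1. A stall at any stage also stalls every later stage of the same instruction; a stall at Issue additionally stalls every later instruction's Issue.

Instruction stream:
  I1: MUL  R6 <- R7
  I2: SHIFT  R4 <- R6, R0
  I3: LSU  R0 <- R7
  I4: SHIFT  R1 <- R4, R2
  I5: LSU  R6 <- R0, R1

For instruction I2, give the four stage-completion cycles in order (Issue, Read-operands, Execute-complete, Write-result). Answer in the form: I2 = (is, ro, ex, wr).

I2 = (2, 10, 11, 12)

[1] I1 dispatched to MUL
[2] I1 operands ready; I2 dispatched to SHIFT
[3] I3 dispatched to LSU
[4] I3 operands ready
[5] I3 complete
[8] I1 complete
[9] R6←I1
[10] I2 operands ready
[11] I2 complete; R0←I3
[12] R4←I2
[13] I4 dispatched to SHIFT
[14] I4 operands ready; I5 dispatched to LSU
[15] I4 complete
[16] R1←I4
[17] I5 operands ready
[18] I5 complete
[19] R6←I5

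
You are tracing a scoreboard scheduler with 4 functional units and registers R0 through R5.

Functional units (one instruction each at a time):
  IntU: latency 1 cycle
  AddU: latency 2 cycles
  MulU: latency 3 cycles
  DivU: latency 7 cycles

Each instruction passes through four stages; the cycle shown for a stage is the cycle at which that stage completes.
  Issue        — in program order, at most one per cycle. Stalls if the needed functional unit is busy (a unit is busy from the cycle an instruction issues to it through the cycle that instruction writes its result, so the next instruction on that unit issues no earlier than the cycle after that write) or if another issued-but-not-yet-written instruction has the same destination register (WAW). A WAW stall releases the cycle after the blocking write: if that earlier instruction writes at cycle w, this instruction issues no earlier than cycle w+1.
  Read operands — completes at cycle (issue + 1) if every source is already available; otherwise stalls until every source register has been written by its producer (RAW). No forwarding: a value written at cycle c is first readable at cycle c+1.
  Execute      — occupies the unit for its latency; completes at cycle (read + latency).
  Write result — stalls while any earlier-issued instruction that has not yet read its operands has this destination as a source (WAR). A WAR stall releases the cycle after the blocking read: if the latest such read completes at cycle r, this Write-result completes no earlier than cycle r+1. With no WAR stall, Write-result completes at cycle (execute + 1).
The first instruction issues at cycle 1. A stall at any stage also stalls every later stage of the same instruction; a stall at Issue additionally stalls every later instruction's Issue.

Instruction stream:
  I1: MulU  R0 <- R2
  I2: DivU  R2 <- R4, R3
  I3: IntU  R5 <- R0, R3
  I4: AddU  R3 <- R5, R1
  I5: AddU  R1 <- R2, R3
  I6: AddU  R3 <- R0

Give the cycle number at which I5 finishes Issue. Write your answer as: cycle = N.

[I1] 1/2/5/6
[I2] 2/3/10/11
[I3] 3/7/8/9  (RAW R0: wait I1 write@6)
[I4] 4/10/12/13  (RAW R5: wait I3 write@9)
[I5] 14/15/17/18  (struct: AddU busy until I4 writes@13)
[I6] 19/20/22/23  (struct: AddU busy until I5 writes@18)

cycle = 14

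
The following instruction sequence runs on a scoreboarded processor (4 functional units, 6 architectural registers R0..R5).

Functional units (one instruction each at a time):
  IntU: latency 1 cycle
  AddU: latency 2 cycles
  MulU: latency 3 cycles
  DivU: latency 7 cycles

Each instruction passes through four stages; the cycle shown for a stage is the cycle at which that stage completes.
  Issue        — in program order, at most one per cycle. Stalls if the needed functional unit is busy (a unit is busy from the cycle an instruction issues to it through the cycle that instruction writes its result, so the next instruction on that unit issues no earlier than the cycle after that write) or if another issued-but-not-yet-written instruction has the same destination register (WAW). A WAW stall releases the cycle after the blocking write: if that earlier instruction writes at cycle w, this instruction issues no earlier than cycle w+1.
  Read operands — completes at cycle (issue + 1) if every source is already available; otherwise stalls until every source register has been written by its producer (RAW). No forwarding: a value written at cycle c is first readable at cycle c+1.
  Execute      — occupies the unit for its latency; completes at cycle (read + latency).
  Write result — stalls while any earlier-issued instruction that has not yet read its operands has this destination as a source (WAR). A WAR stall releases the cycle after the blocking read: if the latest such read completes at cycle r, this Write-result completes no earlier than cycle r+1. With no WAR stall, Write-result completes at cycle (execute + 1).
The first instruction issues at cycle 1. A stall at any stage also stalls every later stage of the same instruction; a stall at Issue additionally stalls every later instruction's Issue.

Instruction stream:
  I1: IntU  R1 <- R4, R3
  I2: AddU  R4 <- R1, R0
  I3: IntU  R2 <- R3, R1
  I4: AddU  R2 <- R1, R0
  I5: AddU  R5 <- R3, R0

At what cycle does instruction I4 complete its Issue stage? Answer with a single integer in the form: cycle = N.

cycle = 9

[1] I1 dispatched to IntU
[2] I1 operands ready; I2 dispatched to AddU
[3] I1 complete
[4] R1←I1
[5] I2 operands ready; I3 dispatched to IntU
[6] I3 operands ready
[7] I2 complete; I3 complete
[8] R4←I2; R2←I3
[9] I4 dispatched to AddU
[10] I4 operands ready
[12] I4 complete
[13] R2←I4
[14] I5 dispatched to AddU
[15] I5 operands ready
[17] I5 complete
[18] R5←I5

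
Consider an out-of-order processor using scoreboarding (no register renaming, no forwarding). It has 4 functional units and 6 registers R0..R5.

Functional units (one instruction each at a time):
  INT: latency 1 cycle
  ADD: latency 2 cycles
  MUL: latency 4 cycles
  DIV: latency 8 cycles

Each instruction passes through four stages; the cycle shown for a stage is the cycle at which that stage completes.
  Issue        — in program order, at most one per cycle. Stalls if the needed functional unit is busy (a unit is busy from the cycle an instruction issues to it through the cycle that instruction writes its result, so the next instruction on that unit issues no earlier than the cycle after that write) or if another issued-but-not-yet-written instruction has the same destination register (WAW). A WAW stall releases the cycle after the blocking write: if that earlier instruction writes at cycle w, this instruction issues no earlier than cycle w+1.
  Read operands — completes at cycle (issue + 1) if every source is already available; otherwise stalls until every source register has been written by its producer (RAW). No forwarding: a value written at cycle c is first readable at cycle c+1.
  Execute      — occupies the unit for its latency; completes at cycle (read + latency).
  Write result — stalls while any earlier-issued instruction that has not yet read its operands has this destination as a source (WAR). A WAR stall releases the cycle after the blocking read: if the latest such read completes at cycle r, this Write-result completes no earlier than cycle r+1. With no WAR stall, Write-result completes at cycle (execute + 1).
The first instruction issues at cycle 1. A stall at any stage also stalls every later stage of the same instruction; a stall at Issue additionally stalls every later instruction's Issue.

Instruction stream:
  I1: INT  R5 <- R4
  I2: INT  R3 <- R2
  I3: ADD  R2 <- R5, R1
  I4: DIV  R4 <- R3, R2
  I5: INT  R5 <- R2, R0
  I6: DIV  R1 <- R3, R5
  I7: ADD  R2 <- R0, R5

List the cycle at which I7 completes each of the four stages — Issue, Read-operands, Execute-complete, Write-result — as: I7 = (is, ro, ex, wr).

I7 = (22, 23, 25, 26)

  I1 | 1 | 2 | 3 | 4
  I2 | 5 | 6 | 7 | 8   struct: INT busy until I1 writes@4
  I3 | 6 | 7 | 9 | 10
  I4 | 7 | 11 | 19 | 20   RAW R2: wait I3 write@10
  I5 | 9 | 11 | 12 | 13   struct: INT busy until I2 writes@8 · RAW R2: wait I3 write@10
  I6 | 21 | 22 | 30 | 31   struct: DIV busy until I4 writes@20
  I7 | 22 | 23 | 25 | 26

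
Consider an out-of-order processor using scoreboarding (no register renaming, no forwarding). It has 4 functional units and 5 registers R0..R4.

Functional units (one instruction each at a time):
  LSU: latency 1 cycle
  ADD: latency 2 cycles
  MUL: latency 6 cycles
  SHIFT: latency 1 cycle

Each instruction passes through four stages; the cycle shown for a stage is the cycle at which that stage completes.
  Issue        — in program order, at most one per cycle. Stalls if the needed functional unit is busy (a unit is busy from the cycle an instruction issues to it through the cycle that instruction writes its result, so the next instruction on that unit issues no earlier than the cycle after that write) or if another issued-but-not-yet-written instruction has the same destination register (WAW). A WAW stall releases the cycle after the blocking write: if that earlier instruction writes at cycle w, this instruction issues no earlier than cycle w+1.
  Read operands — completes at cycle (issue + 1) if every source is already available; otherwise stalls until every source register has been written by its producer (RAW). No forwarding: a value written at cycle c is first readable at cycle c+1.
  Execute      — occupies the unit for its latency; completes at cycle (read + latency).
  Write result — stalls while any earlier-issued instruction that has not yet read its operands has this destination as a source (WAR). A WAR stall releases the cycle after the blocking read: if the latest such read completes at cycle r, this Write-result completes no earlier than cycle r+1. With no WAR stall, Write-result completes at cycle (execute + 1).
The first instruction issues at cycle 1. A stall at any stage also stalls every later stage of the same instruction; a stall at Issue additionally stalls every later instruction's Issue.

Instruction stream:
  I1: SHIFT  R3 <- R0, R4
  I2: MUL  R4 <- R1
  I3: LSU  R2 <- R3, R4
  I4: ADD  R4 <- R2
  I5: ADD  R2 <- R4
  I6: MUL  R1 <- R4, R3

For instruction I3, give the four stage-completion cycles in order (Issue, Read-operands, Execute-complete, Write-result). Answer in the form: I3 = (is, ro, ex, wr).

I3 = (3, 11, 12, 13)

c1: issue I1 (SHIFT)
c2: I1 read-ops · issue I2 (MUL)
c3: I1 finished on SHIFT · I2 read-ops · issue I3 (LSU)
c4: I1→R3
c9: I2 finished on MUL
c10: I2→R4
c11: I3 read-ops · issue I4 (ADD)
c12: I3 finished on LSU
c13: I3→R2
c14: I4 read-ops
c16: I4 finished on ADD
c17: I4→R4
c18: issue I5 (ADD)
c19: I5 read-ops · issue I6 (MUL)
c20: I6 read-ops
c21: I5 finished on ADD
c22: I5→R2
c26: I6 finished on MUL
c27: I6→R1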